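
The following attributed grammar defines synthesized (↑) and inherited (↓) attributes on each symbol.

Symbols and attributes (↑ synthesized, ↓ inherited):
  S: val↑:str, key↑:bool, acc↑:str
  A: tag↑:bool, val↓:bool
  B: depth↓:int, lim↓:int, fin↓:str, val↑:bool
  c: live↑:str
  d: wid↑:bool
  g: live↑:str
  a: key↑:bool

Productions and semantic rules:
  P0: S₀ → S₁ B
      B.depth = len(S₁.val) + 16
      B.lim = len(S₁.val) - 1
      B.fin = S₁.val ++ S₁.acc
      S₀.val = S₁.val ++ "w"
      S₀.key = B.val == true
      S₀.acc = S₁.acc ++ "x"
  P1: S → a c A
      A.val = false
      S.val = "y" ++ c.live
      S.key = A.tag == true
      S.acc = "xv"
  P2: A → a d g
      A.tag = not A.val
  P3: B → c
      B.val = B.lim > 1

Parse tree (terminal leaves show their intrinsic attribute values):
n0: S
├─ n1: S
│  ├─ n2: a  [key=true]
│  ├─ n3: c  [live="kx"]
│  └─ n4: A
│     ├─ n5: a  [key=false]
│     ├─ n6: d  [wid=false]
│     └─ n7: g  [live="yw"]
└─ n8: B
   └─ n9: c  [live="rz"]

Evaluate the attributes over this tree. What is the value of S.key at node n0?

true

1. n2.key = true  [terminal]
2. n3.live = "kx"  [terminal]
3. n4.val = false  [false]
4. n5.key = false  [terminal]
5. n6.wid = false  [terminal]
6. n7.live = "yw"  [terminal]
7. n4.tag = true  [not A.val]
8. n1.val = "ykx"  ["y" ++ c.live]
9. n1.key = true  [A.tag == true]
10. n1.acc = "xv"  ["xv"]
11. n8.depth = 19  [len(S₁.val) + 16]
12. n8.lim = 2  [len(S₁.val) - 1]
13. n8.fin = "ykxxv"  [S₁.val ++ S₁.acc]
14. n9.live = "rz"  [terminal]
15. n8.val = true  [B.lim > 1]
16. n0.val = "ykxw"  [S₁.val ++ "w"]
17. n0.key = true  [B.val == true]
18. n0.acc = "xvx"  [S₁.acc ++ "x"]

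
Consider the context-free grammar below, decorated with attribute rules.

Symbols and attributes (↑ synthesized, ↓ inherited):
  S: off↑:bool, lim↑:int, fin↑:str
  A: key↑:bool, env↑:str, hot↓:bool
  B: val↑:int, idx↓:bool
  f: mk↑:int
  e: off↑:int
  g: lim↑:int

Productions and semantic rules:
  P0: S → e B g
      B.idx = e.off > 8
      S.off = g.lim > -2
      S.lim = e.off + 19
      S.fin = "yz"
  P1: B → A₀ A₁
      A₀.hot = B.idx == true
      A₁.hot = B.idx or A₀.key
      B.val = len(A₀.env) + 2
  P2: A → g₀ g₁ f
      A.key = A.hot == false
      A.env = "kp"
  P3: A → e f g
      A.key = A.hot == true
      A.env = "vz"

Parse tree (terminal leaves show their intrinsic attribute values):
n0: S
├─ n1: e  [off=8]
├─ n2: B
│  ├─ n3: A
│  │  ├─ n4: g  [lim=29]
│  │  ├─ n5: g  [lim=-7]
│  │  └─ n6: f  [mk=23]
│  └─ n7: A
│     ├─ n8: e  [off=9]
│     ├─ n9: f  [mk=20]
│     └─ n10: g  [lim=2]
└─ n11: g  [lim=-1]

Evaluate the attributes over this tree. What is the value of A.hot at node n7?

1. n1.off = 8  [terminal]
2. n2.idx = false  [e.off > 8]
3. n3.hot = false  [B.idx == true]
4. n4.lim = 29  [terminal]
5. n5.lim = -7  [terminal]
6. n6.mk = 23  [terminal]
7. n3.key = true  [A.hot == false]
8. n3.env = "kp"  ["kp"]
9. n7.hot = true  [B.idx or A₀.key]
10. n8.off = 9  [terminal]
11. n9.mk = 20  [terminal]
12. n10.lim = 2  [terminal]
13. n7.key = true  [A.hot == true]
14. n7.env = "vz"  ["vz"]
15. n2.val = 4  [len(A₀.env) + 2]
16. n11.lim = -1  [terminal]
17. n0.off = true  [g.lim > -2]
18. n0.lim = 27  [e.off + 19]
19. n0.fin = "yz"  ["yz"]

true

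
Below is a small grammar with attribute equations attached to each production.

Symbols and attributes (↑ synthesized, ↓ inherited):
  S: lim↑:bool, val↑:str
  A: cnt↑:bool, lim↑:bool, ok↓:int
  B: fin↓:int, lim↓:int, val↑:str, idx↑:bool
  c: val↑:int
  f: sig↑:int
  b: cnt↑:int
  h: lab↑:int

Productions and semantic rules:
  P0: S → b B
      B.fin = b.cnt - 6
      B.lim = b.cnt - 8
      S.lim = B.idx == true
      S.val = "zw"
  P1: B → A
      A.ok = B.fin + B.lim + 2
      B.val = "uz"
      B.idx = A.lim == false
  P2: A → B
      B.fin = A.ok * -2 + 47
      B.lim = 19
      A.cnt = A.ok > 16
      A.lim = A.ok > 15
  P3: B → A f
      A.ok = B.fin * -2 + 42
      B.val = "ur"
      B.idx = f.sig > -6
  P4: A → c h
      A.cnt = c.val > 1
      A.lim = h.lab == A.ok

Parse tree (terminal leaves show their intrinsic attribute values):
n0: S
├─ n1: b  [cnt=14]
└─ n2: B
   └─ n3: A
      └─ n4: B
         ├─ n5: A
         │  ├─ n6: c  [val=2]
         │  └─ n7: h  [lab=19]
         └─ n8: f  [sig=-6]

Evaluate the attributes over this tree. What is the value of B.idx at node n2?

false

1. n1.cnt = 14  [terminal]
2. n2.fin = 8  [b.cnt - 6]
3. n2.lim = 6  [b.cnt - 8]
4. n3.ok = 16  [B.fin + B.lim + 2]
5. n4.fin = 15  [A.ok * -2 + 47]
6. n4.lim = 19  [19]
7. n5.ok = 12  [B.fin * -2 + 42]
8. n6.val = 2  [terminal]
9. n7.lab = 19  [terminal]
10. n5.cnt = true  [c.val > 1]
11. n5.lim = false  [h.lab == A.ok]
12. n8.sig = -6  [terminal]
13. n4.val = "ur"  ["ur"]
14. n4.idx = false  [f.sig > -6]
15. n3.cnt = false  [A.ok > 16]
16. n3.lim = true  [A.ok > 15]
17. n2.val = "uz"  ["uz"]
18. n2.idx = false  [A.lim == false]
19. n0.lim = false  [B.idx == true]
20. n0.val = "zw"  ["zw"]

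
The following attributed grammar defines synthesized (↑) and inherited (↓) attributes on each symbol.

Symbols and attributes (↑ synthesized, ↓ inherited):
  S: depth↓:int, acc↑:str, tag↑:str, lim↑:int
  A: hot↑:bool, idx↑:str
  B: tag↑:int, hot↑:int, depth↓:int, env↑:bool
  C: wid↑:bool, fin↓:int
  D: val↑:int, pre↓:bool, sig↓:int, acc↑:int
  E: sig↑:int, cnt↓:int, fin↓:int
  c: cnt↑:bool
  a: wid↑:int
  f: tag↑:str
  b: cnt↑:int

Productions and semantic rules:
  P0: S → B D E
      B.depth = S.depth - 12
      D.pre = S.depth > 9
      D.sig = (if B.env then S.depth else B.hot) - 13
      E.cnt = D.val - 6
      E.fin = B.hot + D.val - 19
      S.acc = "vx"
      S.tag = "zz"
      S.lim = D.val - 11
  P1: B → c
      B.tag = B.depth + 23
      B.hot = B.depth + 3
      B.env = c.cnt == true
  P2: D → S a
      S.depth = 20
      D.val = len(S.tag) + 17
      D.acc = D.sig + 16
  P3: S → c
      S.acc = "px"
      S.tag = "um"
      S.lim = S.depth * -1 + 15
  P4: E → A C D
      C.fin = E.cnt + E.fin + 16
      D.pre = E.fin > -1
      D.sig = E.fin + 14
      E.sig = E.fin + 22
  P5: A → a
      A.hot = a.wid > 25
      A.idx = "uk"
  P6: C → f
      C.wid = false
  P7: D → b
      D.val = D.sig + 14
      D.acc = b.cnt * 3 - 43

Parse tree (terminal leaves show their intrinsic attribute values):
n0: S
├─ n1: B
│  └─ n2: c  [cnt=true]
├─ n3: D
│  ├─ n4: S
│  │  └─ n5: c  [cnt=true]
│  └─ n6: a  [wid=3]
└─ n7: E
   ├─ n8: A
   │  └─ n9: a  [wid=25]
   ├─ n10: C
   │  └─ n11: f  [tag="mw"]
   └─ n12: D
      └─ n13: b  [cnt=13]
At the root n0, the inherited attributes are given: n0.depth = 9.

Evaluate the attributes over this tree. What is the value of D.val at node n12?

1. n0.depth = 9  [given at root]
2. n1.depth = -3  [S.depth - 12]
3. n2.cnt = true  [terminal]
4. n1.tag = 20  [B.depth + 23]
5. n1.hot = 0  [B.depth + 3]
6. n1.env = true  [c.cnt == true]
7. n3.pre = false  [S.depth > 9]
8. n3.sig = -4  [(if B.env then S.depth else B.hot) - 13]
9. n4.depth = 20  [20]
10. n5.cnt = true  [terminal]
11. n4.acc = "px"  ["px"]
12. n4.tag = "um"  ["um"]
13. n4.lim = -5  [S.depth * -1 + 15]
14. n6.wid = 3  [terminal]
15. n3.val = 19  [len(S.tag) + 17]
16. n3.acc = 12  [D.sig + 16]
17. n7.cnt = 13  [D.val - 6]
18. n7.fin = 0  [B.hot + D.val - 19]
19. n9.wid = 25  [terminal]
20. n8.hot = false  [a.wid > 25]
21. n8.idx = "uk"  ["uk"]
22. n10.fin = 29  [E.cnt + E.fin + 16]
23. n11.tag = "mw"  [terminal]
24. n10.wid = false  [false]
25. n12.pre = true  [E.fin > -1]
26. n12.sig = 14  [E.fin + 14]
27. n13.cnt = 13  [terminal]
28. n12.val = 28  [D.sig + 14]
29. n12.acc = -4  [b.cnt * 3 - 43]
30. n7.sig = 22  [E.fin + 22]
31. n0.acc = "vx"  ["vx"]
32. n0.tag = "zz"  ["zz"]
33. n0.lim = 8  [D.val - 11]

28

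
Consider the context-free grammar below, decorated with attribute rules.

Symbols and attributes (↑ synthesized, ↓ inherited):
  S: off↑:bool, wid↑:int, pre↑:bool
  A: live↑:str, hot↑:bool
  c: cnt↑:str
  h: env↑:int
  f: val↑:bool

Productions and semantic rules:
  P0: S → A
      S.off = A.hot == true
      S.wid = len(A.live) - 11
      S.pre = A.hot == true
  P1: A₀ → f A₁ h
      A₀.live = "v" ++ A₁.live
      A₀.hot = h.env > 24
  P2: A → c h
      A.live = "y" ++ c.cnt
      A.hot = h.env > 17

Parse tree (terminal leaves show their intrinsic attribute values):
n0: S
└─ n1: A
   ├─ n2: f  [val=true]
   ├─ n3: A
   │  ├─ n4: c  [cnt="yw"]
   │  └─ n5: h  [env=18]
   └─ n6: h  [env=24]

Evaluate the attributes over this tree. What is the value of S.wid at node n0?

-7

1. n2.val = true  [terminal]
2. n4.cnt = "yw"  [terminal]
3. n5.env = 18  [terminal]
4. n3.live = "yyw"  ["y" ++ c.cnt]
5. n3.hot = true  [h.env > 17]
6. n6.env = 24  [terminal]
7. n1.live = "vyyw"  ["v" ++ A₁.live]
8. n1.hot = false  [h.env > 24]
9. n0.off = false  [A.hot == true]
10. n0.wid = -7  [len(A.live) - 11]
11. n0.pre = false  [A.hot == true]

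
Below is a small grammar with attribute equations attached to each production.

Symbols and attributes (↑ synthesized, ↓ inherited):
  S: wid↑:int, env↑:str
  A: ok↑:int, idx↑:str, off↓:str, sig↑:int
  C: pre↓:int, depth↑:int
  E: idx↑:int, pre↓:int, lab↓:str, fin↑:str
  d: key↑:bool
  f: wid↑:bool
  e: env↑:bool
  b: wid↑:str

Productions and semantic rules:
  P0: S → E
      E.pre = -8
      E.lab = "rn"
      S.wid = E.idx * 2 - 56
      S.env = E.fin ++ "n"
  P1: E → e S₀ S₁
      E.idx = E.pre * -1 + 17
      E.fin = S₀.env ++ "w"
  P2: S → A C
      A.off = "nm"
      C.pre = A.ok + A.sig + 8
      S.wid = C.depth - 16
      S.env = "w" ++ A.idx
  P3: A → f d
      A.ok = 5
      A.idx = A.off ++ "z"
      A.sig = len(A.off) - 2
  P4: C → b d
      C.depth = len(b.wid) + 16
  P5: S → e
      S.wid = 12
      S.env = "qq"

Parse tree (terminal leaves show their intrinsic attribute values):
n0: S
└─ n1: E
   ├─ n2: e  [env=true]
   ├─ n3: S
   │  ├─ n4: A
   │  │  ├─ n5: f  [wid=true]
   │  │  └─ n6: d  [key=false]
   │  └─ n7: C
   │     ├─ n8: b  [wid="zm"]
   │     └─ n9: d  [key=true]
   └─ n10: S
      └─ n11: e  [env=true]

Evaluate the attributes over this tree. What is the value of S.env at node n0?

1. n1.pre = -8  [-8]
2. n1.lab = "rn"  ["rn"]
3. n2.env = true  [terminal]
4. n4.off = "nm"  ["nm"]
5. n5.wid = true  [terminal]
6. n6.key = false  [terminal]
7. n4.ok = 5  [5]
8. n4.idx = "nmz"  [A.off ++ "z"]
9. n4.sig = 0  [len(A.off) - 2]
10. n7.pre = 13  [A.ok + A.sig + 8]
11. n8.wid = "zm"  [terminal]
12. n9.key = true  [terminal]
13. n7.depth = 18  [len(b.wid) + 16]
14. n3.wid = 2  [C.depth - 16]
15. n3.env = "wnmz"  ["w" ++ A.idx]
16. n11.env = true  [terminal]
17. n10.wid = 12  [12]
18. n10.env = "qq"  ["qq"]
19. n1.idx = 25  [E.pre * -1 + 17]
20. n1.fin = "wnmzw"  [S₀.env ++ "w"]
21. n0.wid = -6  [E.idx * 2 - 56]
22. n0.env = "wnmzwn"  [E.fin ++ "n"]

"wnmzwn"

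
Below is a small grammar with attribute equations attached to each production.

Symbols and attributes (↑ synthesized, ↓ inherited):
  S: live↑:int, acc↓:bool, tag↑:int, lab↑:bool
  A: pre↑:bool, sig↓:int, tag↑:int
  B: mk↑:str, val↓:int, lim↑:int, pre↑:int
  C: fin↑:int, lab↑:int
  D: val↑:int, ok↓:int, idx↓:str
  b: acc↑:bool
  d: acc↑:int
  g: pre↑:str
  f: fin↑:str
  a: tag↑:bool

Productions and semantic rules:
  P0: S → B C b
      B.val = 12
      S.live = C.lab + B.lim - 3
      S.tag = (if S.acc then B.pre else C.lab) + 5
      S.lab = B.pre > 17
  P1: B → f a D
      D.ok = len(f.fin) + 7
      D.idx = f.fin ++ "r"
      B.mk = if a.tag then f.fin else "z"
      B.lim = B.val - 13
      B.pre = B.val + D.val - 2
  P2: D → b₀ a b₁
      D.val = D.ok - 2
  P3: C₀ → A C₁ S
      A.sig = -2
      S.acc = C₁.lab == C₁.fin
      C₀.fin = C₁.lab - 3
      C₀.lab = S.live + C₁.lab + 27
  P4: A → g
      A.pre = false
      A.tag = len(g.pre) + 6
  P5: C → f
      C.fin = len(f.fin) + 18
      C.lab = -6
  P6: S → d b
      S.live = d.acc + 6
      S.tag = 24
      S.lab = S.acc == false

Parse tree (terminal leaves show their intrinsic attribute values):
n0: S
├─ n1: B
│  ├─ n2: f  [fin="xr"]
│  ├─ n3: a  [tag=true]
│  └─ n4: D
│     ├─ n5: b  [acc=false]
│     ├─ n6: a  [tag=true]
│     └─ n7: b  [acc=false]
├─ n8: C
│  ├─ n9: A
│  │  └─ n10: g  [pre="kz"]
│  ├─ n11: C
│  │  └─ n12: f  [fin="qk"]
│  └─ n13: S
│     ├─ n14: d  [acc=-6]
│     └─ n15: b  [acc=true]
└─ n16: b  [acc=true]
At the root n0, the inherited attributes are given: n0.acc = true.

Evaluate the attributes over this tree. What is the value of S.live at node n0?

17

1. n0.acc = true  [given at root]
2. n1.val = 12  [12]
3. n2.fin = "xr"  [terminal]
4. n3.tag = true  [terminal]
5. n4.ok = 9  [len(f.fin) + 7]
6. n4.idx = "xrr"  [f.fin ++ "r"]
7. n5.acc = false  [terminal]
8. n6.tag = true  [terminal]
9. n7.acc = false  [terminal]
10. n4.val = 7  [D.ok - 2]
11. n1.mk = "xr"  [if a.tag then f.fin else "z"]
12. n1.lim = -1  [B.val - 13]
13. n1.pre = 17  [B.val + D.val - 2]
14. n9.sig = -2  [-2]
15. n10.pre = "kz"  [terminal]
16. n9.pre = false  [false]
17. n9.tag = 8  [len(g.pre) + 6]
18. n12.fin = "qk"  [terminal]
19. n11.fin = 20  [len(f.fin) + 18]
20. n11.lab = -6  [-6]
21. n13.acc = false  [C₁.lab == C₁.fin]
22. n14.acc = -6  [terminal]
23. n15.acc = true  [terminal]
24. n13.live = 0  [d.acc + 6]
25. n13.tag = 24  [24]
26. n13.lab = true  [S.acc == false]
27. n8.fin = -9  [C₁.lab - 3]
28. n8.lab = 21  [S.live + C₁.lab + 27]
29. n16.acc = true  [terminal]
30. n0.live = 17  [C.lab + B.lim - 3]
31. n0.tag = 22  [(if S.acc then B.pre else C.lab) + 5]
32. n0.lab = false  [B.pre > 17]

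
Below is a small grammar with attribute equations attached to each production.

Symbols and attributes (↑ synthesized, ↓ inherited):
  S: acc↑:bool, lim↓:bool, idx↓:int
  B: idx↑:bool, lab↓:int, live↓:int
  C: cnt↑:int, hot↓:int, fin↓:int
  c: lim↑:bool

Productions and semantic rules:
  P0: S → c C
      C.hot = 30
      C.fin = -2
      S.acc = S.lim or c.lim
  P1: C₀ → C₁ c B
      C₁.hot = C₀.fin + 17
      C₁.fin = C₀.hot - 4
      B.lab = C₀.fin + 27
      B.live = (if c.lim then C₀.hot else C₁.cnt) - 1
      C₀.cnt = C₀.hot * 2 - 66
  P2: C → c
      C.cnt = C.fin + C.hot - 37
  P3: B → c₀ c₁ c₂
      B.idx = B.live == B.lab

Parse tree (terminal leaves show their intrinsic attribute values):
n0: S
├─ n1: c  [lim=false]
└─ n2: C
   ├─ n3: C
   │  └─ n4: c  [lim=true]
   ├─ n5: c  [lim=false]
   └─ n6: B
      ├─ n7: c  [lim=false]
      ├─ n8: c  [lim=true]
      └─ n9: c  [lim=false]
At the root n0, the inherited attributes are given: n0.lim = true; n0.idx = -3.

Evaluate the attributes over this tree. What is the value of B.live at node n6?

3

1. n0.lim = true  [given at root]
2. n0.idx = -3  [given at root]
3. n1.lim = false  [terminal]
4. n2.hot = 30  [30]
5. n2.fin = -2  [-2]
6. n3.hot = 15  [C₀.fin + 17]
7. n3.fin = 26  [C₀.hot - 4]
8. n4.lim = true  [terminal]
9. n3.cnt = 4  [C.fin + C.hot - 37]
10. n5.lim = false  [terminal]
11. n6.lab = 25  [C₀.fin + 27]
12. n6.live = 3  [(if c.lim then C₀.hot else C₁.cnt) - 1]
13. n7.lim = false  [terminal]
14. n8.lim = true  [terminal]
15. n9.lim = false  [terminal]
16. n6.idx = false  [B.live == B.lab]
17. n2.cnt = -6  [C₀.hot * 2 - 66]
18. n0.acc = true  [S.lim or c.lim]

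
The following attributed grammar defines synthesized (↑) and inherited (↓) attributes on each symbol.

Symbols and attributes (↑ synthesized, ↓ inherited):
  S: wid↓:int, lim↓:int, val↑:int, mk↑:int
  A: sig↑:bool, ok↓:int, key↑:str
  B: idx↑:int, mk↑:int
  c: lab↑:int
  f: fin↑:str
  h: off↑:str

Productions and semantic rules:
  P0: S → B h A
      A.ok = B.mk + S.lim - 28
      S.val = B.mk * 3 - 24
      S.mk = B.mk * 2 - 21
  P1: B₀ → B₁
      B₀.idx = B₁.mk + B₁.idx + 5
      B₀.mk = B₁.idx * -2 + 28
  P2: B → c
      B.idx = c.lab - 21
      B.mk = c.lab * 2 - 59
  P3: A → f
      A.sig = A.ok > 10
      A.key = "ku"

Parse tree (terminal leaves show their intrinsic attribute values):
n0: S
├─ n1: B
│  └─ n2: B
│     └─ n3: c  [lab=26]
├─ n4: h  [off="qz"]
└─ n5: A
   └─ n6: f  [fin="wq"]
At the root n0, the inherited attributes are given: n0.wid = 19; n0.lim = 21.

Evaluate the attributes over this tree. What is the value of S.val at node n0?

30

1. n0.wid = 19  [given at root]
2. n0.lim = 21  [given at root]
3. n3.lab = 26  [terminal]
4. n2.idx = 5  [c.lab - 21]
5. n2.mk = -7  [c.lab * 2 - 59]
6. n1.idx = 3  [B₁.mk + B₁.idx + 5]
7. n1.mk = 18  [B₁.idx * -2 + 28]
8. n4.off = "qz"  [terminal]
9. n5.ok = 11  [B.mk + S.lim - 28]
10. n6.fin = "wq"  [terminal]
11. n5.sig = true  [A.ok > 10]
12. n5.key = "ku"  ["ku"]
13. n0.val = 30  [B.mk * 3 - 24]
14. n0.mk = 15  [B.mk * 2 - 21]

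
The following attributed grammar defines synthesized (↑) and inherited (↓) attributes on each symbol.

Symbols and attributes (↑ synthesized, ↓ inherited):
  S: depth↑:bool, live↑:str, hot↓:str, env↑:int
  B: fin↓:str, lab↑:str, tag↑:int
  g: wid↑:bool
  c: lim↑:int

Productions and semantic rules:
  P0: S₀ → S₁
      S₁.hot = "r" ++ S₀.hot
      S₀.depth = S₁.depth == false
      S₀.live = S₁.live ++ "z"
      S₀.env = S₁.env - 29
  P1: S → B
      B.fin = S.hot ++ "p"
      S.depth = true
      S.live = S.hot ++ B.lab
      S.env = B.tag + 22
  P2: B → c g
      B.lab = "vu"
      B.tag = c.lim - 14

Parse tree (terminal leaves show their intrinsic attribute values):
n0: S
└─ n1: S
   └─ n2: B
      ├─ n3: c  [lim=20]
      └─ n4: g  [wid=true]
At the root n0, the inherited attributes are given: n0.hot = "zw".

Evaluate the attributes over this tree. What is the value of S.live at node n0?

"rzwvuz"

1. n0.hot = "zw"  [given at root]
2. n1.hot = "rzw"  ["r" ++ S₀.hot]
3. n2.fin = "rzwp"  [S.hot ++ "p"]
4. n3.lim = 20  [terminal]
5. n4.wid = true  [terminal]
6. n2.lab = "vu"  ["vu"]
7. n2.tag = 6  [c.lim - 14]
8. n1.depth = true  [true]
9. n1.live = "rzwvu"  [S.hot ++ B.lab]
10. n1.env = 28  [B.tag + 22]
11. n0.depth = false  [S₁.depth == false]
12. n0.live = "rzwvuz"  [S₁.live ++ "z"]
13. n0.env = -1  [S₁.env - 29]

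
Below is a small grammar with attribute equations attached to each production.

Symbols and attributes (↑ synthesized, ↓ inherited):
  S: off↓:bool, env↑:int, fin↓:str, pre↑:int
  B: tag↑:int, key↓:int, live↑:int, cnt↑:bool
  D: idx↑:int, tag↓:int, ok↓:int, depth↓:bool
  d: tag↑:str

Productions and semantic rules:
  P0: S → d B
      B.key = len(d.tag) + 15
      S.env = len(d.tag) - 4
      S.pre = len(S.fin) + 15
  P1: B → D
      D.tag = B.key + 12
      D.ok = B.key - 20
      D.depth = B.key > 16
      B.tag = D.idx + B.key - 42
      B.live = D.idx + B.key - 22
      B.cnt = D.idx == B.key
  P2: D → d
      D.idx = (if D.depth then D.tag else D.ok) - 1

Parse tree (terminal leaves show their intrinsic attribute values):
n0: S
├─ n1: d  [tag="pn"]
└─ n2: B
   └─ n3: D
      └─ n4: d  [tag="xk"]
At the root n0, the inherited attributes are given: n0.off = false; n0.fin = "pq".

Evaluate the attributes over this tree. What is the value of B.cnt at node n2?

1. n0.off = false  [given at root]
2. n0.fin = "pq"  [given at root]
3. n1.tag = "pn"  [terminal]
4. n2.key = 17  [len(d.tag) + 15]
5. n3.tag = 29  [B.key + 12]
6. n3.ok = -3  [B.key - 20]
7. n3.depth = true  [B.key > 16]
8. n4.tag = "xk"  [terminal]
9. n3.idx = 28  [(if D.depth then D.tag else D.ok) - 1]
10. n2.tag = 3  [D.idx + B.key - 42]
11. n2.live = 23  [D.idx + B.key - 22]
12. n2.cnt = false  [D.idx == B.key]
13. n0.env = -2  [len(d.tag) - 4]
14. n0.pre = 17  [len(S.fin) + 15]

false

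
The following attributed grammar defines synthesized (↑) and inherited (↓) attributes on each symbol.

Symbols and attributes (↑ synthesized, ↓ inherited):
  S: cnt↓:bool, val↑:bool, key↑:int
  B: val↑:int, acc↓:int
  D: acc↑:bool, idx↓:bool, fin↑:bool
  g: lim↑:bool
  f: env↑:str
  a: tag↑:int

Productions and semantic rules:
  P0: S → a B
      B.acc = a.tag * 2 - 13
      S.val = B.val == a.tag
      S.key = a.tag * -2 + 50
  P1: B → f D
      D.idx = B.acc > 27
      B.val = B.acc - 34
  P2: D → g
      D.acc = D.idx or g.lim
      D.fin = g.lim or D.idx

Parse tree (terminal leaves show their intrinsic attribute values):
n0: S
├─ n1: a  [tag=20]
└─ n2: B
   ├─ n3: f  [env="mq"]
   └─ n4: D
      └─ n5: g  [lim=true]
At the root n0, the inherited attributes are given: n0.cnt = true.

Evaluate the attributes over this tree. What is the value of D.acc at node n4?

1. n0.cnt = true  [given at root]
2. n1.tag = 20  [terminal]
3. n2.acc = 27  [a.tag * 2 - 13]
4. n3.env = "mq"  [terminal]
5. n4.idx = false  [B.acc > 27]
6. n5.lim = true  [terminal]
7. n4.acc = true  [D.idx or g.lim]
8. n4.fin = true  [g.lim or D.idx]
9. n2.val = -7  [B.acc - 34]
10. n0.val = false  [B.val == a.tag]
11. n0.key = 10  [a.tag * -2 + 50]

true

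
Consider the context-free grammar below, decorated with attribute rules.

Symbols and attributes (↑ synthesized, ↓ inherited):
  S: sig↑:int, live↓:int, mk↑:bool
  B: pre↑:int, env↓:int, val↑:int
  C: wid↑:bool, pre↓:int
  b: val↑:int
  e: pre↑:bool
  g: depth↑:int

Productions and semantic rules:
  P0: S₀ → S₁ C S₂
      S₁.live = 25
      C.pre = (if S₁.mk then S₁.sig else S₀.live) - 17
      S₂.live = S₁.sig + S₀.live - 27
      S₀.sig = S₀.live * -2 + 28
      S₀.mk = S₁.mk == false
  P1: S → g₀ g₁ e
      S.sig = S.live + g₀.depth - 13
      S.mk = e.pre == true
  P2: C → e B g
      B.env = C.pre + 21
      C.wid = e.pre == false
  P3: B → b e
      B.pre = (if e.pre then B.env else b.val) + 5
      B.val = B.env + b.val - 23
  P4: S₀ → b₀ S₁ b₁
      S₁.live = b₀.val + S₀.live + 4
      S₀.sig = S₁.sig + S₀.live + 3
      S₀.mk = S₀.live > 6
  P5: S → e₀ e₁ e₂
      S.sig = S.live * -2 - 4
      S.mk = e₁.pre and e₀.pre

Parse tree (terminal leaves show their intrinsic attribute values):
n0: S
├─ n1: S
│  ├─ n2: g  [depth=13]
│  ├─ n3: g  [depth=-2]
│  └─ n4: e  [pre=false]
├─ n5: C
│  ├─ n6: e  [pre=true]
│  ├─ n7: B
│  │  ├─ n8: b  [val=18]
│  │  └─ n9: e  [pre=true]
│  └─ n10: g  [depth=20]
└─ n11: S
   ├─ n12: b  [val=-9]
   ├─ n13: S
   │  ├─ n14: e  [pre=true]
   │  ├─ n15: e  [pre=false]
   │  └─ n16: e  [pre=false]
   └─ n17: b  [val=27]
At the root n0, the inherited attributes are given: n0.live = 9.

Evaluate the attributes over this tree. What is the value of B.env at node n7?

1. n0.live = 9  [given at root]
2. n1.live = 25  [25]
3. n2.depth = 13  [terminal]
4. n3.depth = -2  [terminal]
5. n4.pre = false  [terminal]
6. n1.sig = 25  [S.live + g₀.depth - 13]
7. n1.mk = false  [e.pre == true]
8. n5.pre = -8  [(if S₁.mk then S₁.sig else S₀.live) - 17]
9. n6.pre = true  [terminal]
10. n7.env = 13  [C.pre + 21]
11. n8.val = 18  [terminal]
12. n9.pre = true  [terminal]
13. n7.pre = 18  [(if e.pre then B.env else b.val) + 5]
14. n7.val = 8  [B.env + b.val - 23]
15. n10.depth = 20  [terminal]
16. n5.wid = false  [e.pre == false]
17. n11.live = 7  [S₁.sig + S₀.live - 27]
18. n12.val = -9  [terminal]
19. n13.live = 2  [b₀.val + S₀.live + 4]
20. n14.pre = true  [terminal]
21. n15.pre = false  [terminal]
22. n16.pre = false  [terminal]
23. n13.sig = -8  [S.live * -2 - 4]
24. n13.mk = false  [e₁.pre and e₀.pre]
25. n17.val = 27  [terminal]
26. n11.sig = 2  [S₁.sig + S₀.live + 3]
27. n11.mk = true  [S₀.live > 6]
28. n0.sig = 10  [S₀.live * -2 + 28]
29. n0.mk = true  [S₁.mk == false]

13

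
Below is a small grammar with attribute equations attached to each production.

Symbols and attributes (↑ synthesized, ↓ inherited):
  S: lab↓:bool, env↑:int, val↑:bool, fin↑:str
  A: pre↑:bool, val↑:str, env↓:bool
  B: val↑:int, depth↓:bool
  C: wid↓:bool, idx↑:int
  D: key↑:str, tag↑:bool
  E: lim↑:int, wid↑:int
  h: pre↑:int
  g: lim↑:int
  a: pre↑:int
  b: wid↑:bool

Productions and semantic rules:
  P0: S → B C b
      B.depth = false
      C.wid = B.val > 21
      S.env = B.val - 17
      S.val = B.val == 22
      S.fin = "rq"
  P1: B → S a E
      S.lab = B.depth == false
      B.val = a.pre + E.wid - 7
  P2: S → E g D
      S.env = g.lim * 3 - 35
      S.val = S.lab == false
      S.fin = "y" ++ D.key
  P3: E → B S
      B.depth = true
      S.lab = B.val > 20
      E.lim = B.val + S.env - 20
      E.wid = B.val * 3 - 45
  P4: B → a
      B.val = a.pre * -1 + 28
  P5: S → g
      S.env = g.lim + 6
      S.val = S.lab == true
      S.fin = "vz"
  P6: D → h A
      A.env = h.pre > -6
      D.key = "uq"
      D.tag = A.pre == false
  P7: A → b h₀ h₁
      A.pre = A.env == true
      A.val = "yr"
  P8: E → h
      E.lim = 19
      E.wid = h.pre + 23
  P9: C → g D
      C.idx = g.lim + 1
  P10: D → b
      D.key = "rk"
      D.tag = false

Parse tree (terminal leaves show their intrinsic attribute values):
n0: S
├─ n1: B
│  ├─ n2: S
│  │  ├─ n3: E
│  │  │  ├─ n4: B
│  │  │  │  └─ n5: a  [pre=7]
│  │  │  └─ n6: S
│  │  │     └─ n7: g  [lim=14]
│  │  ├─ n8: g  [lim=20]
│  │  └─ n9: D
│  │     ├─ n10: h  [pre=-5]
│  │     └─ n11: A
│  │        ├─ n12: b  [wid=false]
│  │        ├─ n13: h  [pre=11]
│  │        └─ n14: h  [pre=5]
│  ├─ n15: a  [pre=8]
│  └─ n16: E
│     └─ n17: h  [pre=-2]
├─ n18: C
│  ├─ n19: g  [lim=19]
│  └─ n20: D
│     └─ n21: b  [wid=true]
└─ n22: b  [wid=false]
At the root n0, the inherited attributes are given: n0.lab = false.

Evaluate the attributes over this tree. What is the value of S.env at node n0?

1. n0.lab = false  [given at root]
2. n1.depth = false  [false]
3. n2.lab = true  [B.depth == false]
4. n4.depth = true  [true]
5. n5.pre = 7  [terminal]
6. n4.val = 21  [a.pre * -1 + 28]
7. n6.lab = true  [B.val > 20]
8. n7.lim = 14  [terminal]
9. n6.env = 20  [g.lim + 6]
10. n6.val = true  [S.lab == true]
11. n6.fin = "vz"  ["vz"]
12. n3.lim = 21  [B.val + S.env - 20]
13. n3.wid = 18  [B.val * 3 - 45]
14. n8.lim = 20  [terminal]
15. n10.pre = -5  [terminal]
16. n11.env = true  [h.pre > -6]
17. n12.wid = false  [terminal]
18. n13.pre = 11  [terminal]
19. n14.pre = 5  [terminal]
20. n11.pre = true  [A.env == true]
21. n11.val = "yr"  ["yr"]
22. n9.key = "uq"  ["uq"]
23. n9.tag = false  [A.pre == false]
24. n2.env = 25  [g.lim * 3 - 35]
25. n2.val = false  [S.lab == false]
26. n2.fin = "yuq"  ["y" ++ D.key]
27. n15.pre = 8  [terminal]
28. n17.pre = -2  [terminal]
29. n16.lim = 19  [19]
30. n16.wid = 21  [h.pre + 23]
31. n1.val = 22  [a.pre + E.wid - 7]
32. n18.wid = true  [B.val > 21]
33. n19.lim = 19  [terminal]
34. n21.wid = true  [terminal]
35. n20.key = "rk"  ["rk"]
36. n20.tag = false  [false]
37. n18.idx = 20  [g.lim + 1]
38. n22.wid = false  [terminal]
39. n0.env = 5  [B.val - 17]
40. n0.val = true  [B.val == 22]
41. n0.fin = "rq"  ["rq"]

5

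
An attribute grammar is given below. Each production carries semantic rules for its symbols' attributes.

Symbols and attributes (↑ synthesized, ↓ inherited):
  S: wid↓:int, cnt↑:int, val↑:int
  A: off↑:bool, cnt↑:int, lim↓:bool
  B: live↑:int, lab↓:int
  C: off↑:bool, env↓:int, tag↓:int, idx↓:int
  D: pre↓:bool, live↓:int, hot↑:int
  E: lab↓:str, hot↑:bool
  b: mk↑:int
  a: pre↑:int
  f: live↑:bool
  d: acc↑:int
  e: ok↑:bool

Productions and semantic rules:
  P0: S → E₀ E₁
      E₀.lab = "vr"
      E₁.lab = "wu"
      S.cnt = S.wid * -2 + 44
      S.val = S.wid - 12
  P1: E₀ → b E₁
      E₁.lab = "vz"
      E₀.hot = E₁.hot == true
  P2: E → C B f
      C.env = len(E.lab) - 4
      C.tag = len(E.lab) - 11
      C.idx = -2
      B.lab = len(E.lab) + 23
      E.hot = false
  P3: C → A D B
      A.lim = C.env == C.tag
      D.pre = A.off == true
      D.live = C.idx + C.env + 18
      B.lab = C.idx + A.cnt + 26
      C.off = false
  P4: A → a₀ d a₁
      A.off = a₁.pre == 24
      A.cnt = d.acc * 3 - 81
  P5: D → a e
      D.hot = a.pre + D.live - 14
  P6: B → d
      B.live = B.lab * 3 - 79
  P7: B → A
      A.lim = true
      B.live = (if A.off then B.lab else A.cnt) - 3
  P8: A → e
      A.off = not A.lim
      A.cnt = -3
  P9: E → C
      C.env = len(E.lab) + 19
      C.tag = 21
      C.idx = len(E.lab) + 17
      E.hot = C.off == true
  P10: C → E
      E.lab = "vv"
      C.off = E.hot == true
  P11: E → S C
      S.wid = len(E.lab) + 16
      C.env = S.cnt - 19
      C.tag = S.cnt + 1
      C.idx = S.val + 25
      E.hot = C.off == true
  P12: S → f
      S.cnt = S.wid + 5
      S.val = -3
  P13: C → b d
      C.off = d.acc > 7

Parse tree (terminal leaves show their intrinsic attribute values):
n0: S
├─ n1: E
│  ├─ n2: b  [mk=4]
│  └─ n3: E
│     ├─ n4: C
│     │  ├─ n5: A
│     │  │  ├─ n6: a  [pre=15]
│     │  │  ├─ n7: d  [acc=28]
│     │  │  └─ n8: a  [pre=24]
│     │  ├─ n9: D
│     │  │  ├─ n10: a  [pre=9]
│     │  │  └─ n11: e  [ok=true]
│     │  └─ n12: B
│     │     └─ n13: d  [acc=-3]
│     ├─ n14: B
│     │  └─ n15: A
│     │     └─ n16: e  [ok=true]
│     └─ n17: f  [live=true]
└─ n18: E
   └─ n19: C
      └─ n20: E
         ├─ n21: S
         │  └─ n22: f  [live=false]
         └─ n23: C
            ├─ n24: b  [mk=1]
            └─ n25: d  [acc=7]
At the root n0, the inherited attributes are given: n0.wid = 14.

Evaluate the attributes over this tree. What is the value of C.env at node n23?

1. n0.wid = 14  [given at root]
2. n1.lab = "vr"  ["vr"]
3. n2.mk = 4  [terminal]
4. n3.lab = "vz"  ["vz"]
5. n4.env = -2  [len(E.lab) - 4]
6. n4.tag = -9  [len(E.lab) - 11]
7. n4.idx = -2  [-2]
8. n5.lim = false  [C.env == C.tag]
9. n6.pre = 15  [terminal]
10. n7.acc = 28  [terminal]
11. n8.pre = 24  [terminal]
12. n5.off = true  [a₁.pre == 24]
13. n5.cnt = 3  [d.acc * 3 - 81]
14. n9.pre = true  [A.off == true]
15. n9.live = 14  [C.idx + C.env + 18]
16. n10.pre = 9  [terminal]
17. n11.ok = true  [terminal]
18. n9.hot = 9  [a.pre + D.live - 14]
19. n12.lab = 27  [C.idx + A.cnt + 26]
20. n13.acc = -3  [terminal]
21. n12.live = 2  [B.lab * 3 - 79]
22. n4.off = false  [false]
23. n14.lab = 25  [len(E.lab) + 23]
24. n15.lim = true  [true]
25. n16.ok = true  [terminal]
26. n15.off = false  [not A.lim]
27. n15.cnt = -3  [-3]
28. n14.live = -6  [(if A.off then B.lab else A.cnt) - 3]
29. n17.live = true  [terminal]
30. n3.hot = false  [false]
31. n1.hot = false  [E₁.hot == true]
32. n18.lab = "wu"  ["wu"]
33. n19.env = 21  [len(E.lab) + 19]
34. n19.tag = 21  [21]
35. n19.idx = 19  [len(E.lab) + 17]
36. n20.lab = "vv"  ["vv"]
37. n21.wid = 18  [len(E.lab) + 16]
38. n22.live = false  [terminal]
39. n21.cnt = 23  [S.wid + 5]
40. n21.val = -3  [-3]
41. n23.env = 4  [S.cnt - 19]
42. n23.tag = 24  [S.cnt + 1]
43. n23.idx = 22  [S.val + 25]
44. n24.mk = 1  [terminal]
45. n25.acc = 7  [terminal]
46. n23.off = false  [d.acc > 7]
47. n20.hot = false  [C.off == true]
48. n19.off = false  [E.hot == true]
49. n18.hot = false  [C.off == true]
50. n0.cnt = 16  [S.wid * -2 + 44]
51. n0.val = 2  [S.wid - 12]

4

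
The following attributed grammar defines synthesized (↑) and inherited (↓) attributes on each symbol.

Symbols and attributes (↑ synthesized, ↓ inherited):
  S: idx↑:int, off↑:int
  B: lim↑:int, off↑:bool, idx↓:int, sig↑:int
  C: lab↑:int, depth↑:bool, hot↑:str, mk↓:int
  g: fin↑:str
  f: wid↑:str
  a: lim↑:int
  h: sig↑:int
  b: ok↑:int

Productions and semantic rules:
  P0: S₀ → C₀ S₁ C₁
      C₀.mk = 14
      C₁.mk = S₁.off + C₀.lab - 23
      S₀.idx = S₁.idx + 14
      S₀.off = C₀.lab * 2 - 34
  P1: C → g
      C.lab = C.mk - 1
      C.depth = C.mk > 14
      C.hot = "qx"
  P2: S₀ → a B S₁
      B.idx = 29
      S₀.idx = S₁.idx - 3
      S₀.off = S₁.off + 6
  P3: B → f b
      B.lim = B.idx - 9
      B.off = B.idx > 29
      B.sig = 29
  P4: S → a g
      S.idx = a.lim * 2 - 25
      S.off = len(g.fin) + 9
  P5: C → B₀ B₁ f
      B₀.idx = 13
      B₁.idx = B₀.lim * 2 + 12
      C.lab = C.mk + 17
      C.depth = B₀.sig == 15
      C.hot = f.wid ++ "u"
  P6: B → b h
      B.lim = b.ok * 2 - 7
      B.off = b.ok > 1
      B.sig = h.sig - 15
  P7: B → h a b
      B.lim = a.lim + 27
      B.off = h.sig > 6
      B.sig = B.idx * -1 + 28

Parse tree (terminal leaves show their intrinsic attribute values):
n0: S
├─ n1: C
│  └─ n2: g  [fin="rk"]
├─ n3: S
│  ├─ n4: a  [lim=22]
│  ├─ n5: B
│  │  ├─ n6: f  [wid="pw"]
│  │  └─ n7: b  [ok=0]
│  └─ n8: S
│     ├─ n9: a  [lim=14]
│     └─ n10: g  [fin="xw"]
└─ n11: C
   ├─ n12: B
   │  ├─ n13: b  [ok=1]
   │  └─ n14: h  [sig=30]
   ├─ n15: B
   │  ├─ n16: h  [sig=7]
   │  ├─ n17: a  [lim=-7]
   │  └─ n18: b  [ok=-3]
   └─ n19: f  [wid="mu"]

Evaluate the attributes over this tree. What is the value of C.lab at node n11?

1. n1.mk = 14  [14]
2. n2.fin = "rk"  [terminal]
3. n1.lab = 13  [C.mk - 1]
4. n1.depth = false  [C.mk > 14]
5. n1.hot = "qx"  ["qx"]
6. n4.lim = 22  [terminal]
7. n5.idx = 29  [29]
8. n6.wid = "pw"  [terminal]
9. n7.ok = 0  [terminal]
10. n5.lim = 20  [B.idx - 9]
11. n5.off = false  [B.idx > 29]
12. n5.sig = 29  [29]
13. n9.lim = 14  [terminal]
14. n10.fin = "xw"  [terminal]
15. n8.idx = 3  [a.lim * 2 - 25]
16. n8.off = 11  [len(g.fin) + 9]
17. n3.idx = 0  [S₁.idx - 3]
18. n3.off = 17  [S₁.off + 6]
19. n11.mk = 7  [S₁.off + C₀.lab - 23]
20. n12.idx = 13  [13]
21. n13.ok = 1  [terminal]
22. n14.sig = 30  [terminal]
23. n12.lim = -5  [b.ok * 2 - 7]
24. n12.off = false  [b.ok > 1]
25. n12.sig = 15  [h.sig - 15]
26. n15.idx = 2  [B₀.lim * 2 + 12]
27. n16.sig = 7  [terminal]
28. n17.lim = -7  [terminal]
29. n18.ok = -3  [terminal]
30. n15.lim = 20  [a.lim + 27]
31. n15.off = true  [h.sig > 6]
32. n15.sig = 26  [B.idx * -1 + 28]
33. n19.wid = "mu"  [terminal]
34. n11.lab = 24  [C.mk + 17]
35. n11.depth = true  [B₀.sig == 15]
36. n11.hot = "muu"  [f.wid ++ "u"]
37. n0.idx = 14  [S₁.idx + 14]
38. n0.off = -8  [C₀.lab * 2 - 34]

24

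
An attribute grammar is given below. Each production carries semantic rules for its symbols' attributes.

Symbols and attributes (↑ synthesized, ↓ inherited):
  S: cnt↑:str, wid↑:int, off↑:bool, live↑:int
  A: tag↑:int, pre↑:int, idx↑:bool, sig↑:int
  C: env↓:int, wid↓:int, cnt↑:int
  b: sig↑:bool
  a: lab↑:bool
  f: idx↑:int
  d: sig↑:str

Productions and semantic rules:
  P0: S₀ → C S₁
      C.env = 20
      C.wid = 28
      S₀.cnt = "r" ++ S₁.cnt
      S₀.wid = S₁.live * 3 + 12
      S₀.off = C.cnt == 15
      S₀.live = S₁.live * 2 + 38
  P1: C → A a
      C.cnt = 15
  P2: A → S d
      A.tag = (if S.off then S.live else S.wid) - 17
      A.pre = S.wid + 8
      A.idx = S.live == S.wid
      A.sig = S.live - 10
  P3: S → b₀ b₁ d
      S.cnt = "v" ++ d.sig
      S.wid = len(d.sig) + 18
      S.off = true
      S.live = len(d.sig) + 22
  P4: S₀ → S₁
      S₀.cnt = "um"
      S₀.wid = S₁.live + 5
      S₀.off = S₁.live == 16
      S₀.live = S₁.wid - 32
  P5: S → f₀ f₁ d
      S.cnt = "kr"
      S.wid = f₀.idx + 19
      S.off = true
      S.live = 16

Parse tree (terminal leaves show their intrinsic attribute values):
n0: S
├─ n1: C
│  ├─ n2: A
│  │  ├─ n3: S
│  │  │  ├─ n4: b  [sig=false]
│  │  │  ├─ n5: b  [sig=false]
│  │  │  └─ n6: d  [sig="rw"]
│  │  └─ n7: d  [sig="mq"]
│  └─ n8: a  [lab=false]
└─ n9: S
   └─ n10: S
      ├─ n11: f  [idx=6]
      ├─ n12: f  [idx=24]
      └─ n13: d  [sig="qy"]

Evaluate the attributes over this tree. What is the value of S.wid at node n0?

-9

1. n1.env = 20  [20]
2. n1.wid = 28  [28]
3. n4.sig = false  [terminal]
4. n5.sig = false  [terminal]
5. n6.sig = "rw"  [terminal]
6. n3.cnt = "vrw"  ["v" ++ d.sig]
7. n3.wid = 20  [len(d.sig) + 18]
8. n3.off = true  [true]
9. n3.live = 24  [len(d.sig) + 22]
10. n7.sig = "mq"  [terminal]
11. n2.tag = 7  [(if S.off then S.live else S.wid) - 17]
12. n2.pre = 28  [S.wid + 8]
13. n2.idx = false  [S.live == S.wid]
14. n2.sig = 14  [S.live - 10]
15. n8.lab = false  [terminal]
16. n1.cnt = 15  [15]
17. n11.idx = 6  [terminal]
18. n12.idx = 24  [terminal]
19. n13.sig = "qy"  [terminal]
20. n10.cnt = "kr"  ["kr"]
21. n10.wid = 25  [f₀.idx + 19]
22. n10.off = true  [true]
23. n10.live = 16  [16]
24. n9.cnt = "um"  ["um"]
25. n9.wid = 21  [S₁.live + 5]
26. n9.off = true  [S₁.live == 16]
27. n9.live = -7  [S₁.wid - 32]
28. n0.cnt = "rum"  ["r" ++ S₁.cnt]
29. n0.wid = -9  [S₁.live * 3 + 12]
30. n0.off = true  [C.cnt == 15]
31. n0.live = 24  [S₁.live * 2 + 38]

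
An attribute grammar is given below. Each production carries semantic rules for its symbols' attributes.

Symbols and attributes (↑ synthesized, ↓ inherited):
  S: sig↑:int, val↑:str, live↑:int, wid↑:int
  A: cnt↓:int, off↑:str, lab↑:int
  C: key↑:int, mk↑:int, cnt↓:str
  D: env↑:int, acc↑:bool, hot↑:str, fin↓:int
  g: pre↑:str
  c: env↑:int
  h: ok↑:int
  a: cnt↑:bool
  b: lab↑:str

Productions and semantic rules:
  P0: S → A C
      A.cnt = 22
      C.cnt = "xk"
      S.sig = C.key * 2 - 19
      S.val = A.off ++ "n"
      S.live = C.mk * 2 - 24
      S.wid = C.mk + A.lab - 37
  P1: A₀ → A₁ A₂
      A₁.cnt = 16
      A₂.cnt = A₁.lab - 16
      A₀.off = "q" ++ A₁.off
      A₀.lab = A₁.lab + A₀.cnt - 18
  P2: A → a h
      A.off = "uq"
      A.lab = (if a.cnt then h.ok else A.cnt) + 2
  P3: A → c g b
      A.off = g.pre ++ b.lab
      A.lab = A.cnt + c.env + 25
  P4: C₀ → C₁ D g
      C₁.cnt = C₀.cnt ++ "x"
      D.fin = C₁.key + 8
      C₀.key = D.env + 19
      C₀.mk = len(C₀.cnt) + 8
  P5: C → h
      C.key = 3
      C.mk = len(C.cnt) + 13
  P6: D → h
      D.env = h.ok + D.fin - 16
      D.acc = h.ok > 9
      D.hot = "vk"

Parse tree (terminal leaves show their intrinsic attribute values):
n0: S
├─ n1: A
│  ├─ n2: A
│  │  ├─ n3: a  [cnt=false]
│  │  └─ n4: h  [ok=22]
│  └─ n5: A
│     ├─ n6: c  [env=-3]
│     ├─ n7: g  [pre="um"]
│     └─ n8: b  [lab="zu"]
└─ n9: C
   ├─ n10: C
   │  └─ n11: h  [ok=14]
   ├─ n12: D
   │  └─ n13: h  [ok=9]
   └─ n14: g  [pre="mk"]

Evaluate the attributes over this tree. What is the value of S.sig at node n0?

27

1. n1.cnt = 22  [22]
2. n2.cnt = 16  [16]
3. n3.cnt = false  [terminal]
4. n4.ok = 22  [terminal]
5. n2.off = "uq"  ["uq"]
6. n2.lab = 18  [(if a.cnt then h.ok else A.cnt) + 2]
7. n5.cnt = 2  [A₁.lab - 16]
8. n6.env = -3  [terminal]
9. n7.pre = "um"  [terminal]
10. n8.lab = "zu"  [terminal]
11. n5.off = "umzu"  [g.pre ++ b.lab]
12. n5.lab = 24  [A.cnt + c.env + 25]
13. n1.off = "quq"  ["q" ++ A₁.off]
14. n1.lab = 22  [A₁.lab + A₀.cnt - 18]
15. n9.cnt = "xk"  ["xk"]
16. n10.cnt = "xkx"  [C₀.cnt ++ "x"]
17. n11.ok = 14  [terminal]
18. n10.key = 3  [3]
19. n10.mk = 16  [len(C.cnt) + 13]
20. n12.fin = 11  [C₁.key + 8]
21. n13.ok = 9  [terminal]
22. n12.env = 4  [h.ok + D.fin - 16]
23. n12.acc = false  [h.ok > 9]
24. n12.hot = "vk"  ["vk"]
25. n14.pre = "mk"  [terminal]
26. n9.key = 23  [D.env + 19]
27. n9.mk = 10  [len(C₀.cnt) + 8]
28. n0.sig = 27  [C.key * 2 - 19]
29. n0.val = "quqn"  [A.off ++ "n"]
30. n0.live = -4  [C.mk * 2 - 24]
31. n0.wid = -5  [C.mk + A.lab - 37]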